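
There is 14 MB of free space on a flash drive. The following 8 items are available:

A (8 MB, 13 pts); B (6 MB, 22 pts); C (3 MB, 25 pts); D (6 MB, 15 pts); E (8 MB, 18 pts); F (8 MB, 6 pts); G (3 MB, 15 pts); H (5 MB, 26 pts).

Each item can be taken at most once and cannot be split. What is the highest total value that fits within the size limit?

73 pts

This is a 0/1 knapsack; check combinations near the capacity.
- B+C+H: size 6+3+5=14, value 22+25+26=73
- C+G+H: size 3+3+5=11, value 25+15+26=66
- C+D+H: size 3+6+5=14, value 25+15+26=66
Best: 73 pts.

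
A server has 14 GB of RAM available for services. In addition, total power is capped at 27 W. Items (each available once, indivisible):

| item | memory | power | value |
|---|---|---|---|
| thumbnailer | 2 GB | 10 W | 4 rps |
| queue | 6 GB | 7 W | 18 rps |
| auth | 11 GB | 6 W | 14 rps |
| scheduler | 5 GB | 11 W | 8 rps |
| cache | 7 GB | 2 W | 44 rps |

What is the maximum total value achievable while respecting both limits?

62 rps

Feasible sets respecting both limits:
- queue+cache: memory 13, power 9, value 62
- thumbnailer+scheduler+cache: memory 14, power 23, value 56
- scheduler+cache: memory 12, power 13, value 52
Best: 62 rps.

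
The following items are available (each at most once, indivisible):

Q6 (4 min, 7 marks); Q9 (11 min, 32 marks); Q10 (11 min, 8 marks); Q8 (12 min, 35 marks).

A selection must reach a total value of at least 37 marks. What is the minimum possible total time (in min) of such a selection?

15

Subsets with value ≥ 37, sorted by total time:
- Q6+Q9: time 15, value 39
- Q6+Q8: time 16, value 42
Minimum time: 15 min.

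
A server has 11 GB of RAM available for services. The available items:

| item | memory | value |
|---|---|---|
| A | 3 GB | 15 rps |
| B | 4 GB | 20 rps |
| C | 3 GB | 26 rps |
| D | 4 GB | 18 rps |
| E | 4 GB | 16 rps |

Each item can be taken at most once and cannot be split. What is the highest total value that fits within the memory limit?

64 rps

Check high-value combinations within 11 GB:
- B+C+D: memory 4+3+4=11, value 20+26+18=64
- B+C+E: memory 4+3+4=11, value 20+26+16=62
- A+B+C: memory 3+4+3=10, value 15+20+26=61
- C+D+E: memory 3+4+4=11, value 26+18+16=60
- A+C+D: memory 3+3+4=10, value 15+26+18=59
Best: 64 rps.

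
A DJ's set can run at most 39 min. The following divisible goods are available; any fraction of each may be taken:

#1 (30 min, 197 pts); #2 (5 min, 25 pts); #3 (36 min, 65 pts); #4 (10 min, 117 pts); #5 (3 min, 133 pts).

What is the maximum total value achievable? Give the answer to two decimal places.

Take in order of value per unit:
- #5 (133/3 per unit): all 3 → value 133, running total 133.00
- #4 (117/10 per unit): all 10 → value 117, running total 250.00
- #1 (197/30 per unit): 26 of 30 → value 26×197/30 = 170.7333, running total 420.73
Total 420.73.

420.73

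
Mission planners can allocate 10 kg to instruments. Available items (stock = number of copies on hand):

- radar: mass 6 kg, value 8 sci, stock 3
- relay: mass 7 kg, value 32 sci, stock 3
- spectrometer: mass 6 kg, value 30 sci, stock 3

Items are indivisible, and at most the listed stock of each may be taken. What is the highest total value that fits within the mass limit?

Best selections within mass 10 and stock limits:
- 1×relay: mass 7, value 32
- 1×spectrometer: mass 6, value 30
- 1×radar: mass 6, value 8
Best: 32 sci.

32 sci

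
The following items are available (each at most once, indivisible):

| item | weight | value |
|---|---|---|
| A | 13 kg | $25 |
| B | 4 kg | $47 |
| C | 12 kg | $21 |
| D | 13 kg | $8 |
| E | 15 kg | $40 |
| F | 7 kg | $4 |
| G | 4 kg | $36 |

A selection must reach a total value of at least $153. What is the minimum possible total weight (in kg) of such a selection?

Subsets with value ≥ 153, sorted by total weight:
- A+B+C+E+G: weight 48, value 169
- A+B+D+E+G: weight 49, value 156
- A+B+C+E+F+G: weight 55, value 173
- B+C+D+E+F+G: weight 55, value 156
Minimum weight: 48 kg.

48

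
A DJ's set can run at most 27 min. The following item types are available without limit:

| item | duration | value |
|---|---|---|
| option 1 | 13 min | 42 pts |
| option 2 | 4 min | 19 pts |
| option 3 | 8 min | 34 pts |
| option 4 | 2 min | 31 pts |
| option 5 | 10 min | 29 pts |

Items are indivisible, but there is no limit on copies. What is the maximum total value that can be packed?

403 pts

Best value-per-unit is option 4 at 31/2, and filling with it alone uses duration 13×2=26. No mix of the others beats 13×31 = 403.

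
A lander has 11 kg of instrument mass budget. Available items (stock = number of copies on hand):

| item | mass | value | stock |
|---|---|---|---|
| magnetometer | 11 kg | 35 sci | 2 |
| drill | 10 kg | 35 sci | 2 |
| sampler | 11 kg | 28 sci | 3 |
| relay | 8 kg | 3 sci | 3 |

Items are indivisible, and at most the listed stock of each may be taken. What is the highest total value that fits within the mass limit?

35 sci

Top feasible selections:
- 1×drill: mass 10, value 35
- 1×magnetometer: mass 11, value 35
- 1×sampler: mass 11, value 28
- 1×relay: mass 8, value 3
Best: 35 sci.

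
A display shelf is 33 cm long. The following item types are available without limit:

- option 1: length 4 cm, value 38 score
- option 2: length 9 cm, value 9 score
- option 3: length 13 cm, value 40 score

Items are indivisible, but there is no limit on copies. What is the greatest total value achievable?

304 score

Best value-per-unit is option 1 at 38/4, and filling with it alone uses length 8×4=32. No mix of the others beats 8×38 = 304.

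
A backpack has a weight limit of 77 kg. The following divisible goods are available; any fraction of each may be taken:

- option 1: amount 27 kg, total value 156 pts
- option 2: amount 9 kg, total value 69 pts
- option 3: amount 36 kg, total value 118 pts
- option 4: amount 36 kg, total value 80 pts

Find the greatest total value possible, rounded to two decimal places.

354.11

Take in order of value per unit:
- option 2 (69/9 per unit): all 9 → value 69, running total 69.00
- option 1 (156/27 per unit): all 27 → value 156, running total 225.00
- option 3 (118/36 per unit): all 36 → value 118, running total 343.00
- option 4 (80/36 per unit): 5 of 36 → value 5×80/36 = 11.1111, running total 354.11
Total 354.11.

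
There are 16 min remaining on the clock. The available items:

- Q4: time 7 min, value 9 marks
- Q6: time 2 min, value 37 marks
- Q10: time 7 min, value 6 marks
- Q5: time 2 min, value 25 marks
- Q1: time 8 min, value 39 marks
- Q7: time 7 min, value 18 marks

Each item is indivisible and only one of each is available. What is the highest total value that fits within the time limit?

Check high-value combinations within 16 min:
- Q6+Q5+Q1: time 2+2+8=12, value 37+25+39=101
- Q6+Q5+Q7: time 2+2+7=11, value 37+25+18=80
- Q6+Q1: time 2+8=10, value 37+39=76
Best: 101 marks.

101 marks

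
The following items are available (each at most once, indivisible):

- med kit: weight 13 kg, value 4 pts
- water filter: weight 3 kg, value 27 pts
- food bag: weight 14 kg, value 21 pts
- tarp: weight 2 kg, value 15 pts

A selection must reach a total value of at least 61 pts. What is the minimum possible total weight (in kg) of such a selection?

19

Subsets with value ≥ 61, sorted by total weight:
- water filter+food bag+tarp: weight 19, value 63
- med kit+water filter+food bag+tarp: weight 32, value 67
Minimum weight: 19 kg.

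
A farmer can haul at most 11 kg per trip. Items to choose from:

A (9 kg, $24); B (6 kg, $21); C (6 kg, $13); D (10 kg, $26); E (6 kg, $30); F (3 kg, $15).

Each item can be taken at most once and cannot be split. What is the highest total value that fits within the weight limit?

This is a 0/1 knapsack; check combinations near the capacity.
- E+F: weight 6+3=9, value 30+15=45
- B+F: weight 6+3=9, value 21+15=36
- E: weight 6, value 30
- C+F: weight 6+3=9, value 13+15=28
- D: weight 10, value 26
Best: $45.

$45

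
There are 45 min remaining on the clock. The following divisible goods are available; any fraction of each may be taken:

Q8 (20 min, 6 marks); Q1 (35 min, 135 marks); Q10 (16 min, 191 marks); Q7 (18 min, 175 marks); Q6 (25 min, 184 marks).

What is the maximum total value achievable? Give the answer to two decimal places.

Take in order of value per unit:
- Q10 (191/16 per unit): all 16 → value 191, running total 191.00
- Q7 (175/18 per unit): all 18 → value 175, running total 366.00
- Q6 (184/25 per unit): 11 of 25 → value 11×184/25 = 80.9600, running total 446.96
Total 446.96.

446.96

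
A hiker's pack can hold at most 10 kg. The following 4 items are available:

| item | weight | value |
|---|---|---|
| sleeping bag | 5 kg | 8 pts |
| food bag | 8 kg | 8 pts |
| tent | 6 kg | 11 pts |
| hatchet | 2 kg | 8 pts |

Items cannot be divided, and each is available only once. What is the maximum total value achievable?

19 pts

Check high-value combinations within 10 kg:
- tent+hatchet: weight 6+2=8, value 11+8=19
- sleeping bag+hatchet: weight 5+2=7, value 8+8=16
- food bag+hatchet: weight 8+2=10, value 8+8=16
Best: 19 pts.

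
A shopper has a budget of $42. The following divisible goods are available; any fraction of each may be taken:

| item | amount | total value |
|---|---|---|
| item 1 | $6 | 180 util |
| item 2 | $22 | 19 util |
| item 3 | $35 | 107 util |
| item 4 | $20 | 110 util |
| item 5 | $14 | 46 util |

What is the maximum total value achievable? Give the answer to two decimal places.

Take in order of value per unit:
- item 1 (180/6 per unit): all 6 → value 180, running total 180.00
- item 4 (110/20 per unit): all 20 → value 110, running total 290.00
- item 5 (46/14 per unit): all 14 → value 46, running total 336.00
- item 3 (107/35 per unit): 2 of 35 → value 2×107/35 = 6.1143, running total 342.11
Total 342.11.

342.11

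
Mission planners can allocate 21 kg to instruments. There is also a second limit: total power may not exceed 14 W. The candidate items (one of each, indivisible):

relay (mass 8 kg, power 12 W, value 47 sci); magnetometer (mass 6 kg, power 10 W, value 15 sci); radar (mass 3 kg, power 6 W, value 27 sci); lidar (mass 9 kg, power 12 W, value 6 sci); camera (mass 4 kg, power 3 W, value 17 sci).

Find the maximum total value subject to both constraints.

Feasible sets respecting both limits:
- relay: mass 8, power 12, value 47
- radar+camera: mass 7, power 9, value 44
- magnetometer+camera: mass 10, power 13, value 32
Best: 47 sci.

47 sci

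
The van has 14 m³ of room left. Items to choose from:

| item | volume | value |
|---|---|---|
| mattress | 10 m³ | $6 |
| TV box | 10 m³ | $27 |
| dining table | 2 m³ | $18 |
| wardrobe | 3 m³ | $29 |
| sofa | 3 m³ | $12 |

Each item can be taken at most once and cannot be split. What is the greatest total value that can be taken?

Check high-value combinations within 14 m³:
- dining table+wardrobe+sofa: volume 2+3+3=8, value 18+29+12=59
- TV box+wardrobe: volume 10+3=13, value 27+29=56
- dining table+wardrobe: volume 2+3=5, value 18+29=47
- TV box+dining table: volume 10+2=12, value 27+18=45
Best: $59.

$59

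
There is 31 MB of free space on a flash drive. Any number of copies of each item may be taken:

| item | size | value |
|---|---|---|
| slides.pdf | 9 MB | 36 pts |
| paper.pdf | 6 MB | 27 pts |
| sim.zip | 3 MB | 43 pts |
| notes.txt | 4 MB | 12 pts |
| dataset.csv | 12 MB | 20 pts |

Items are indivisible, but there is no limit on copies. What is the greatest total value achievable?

430 pts

Best value-per-unit is sim.zip at 43/3, and filling with it alone uses size 10×3=30. No mix of the others beats 10×43 = 430.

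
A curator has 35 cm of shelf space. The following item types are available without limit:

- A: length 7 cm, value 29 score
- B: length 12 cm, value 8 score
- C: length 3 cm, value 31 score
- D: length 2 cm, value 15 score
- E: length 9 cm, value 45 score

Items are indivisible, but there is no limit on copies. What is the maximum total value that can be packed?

356 score

Best value-per-unit is C at 31/3; filling with it alone gives 11×31 = 341.
Optimal mix: 11×C + 1×D → length 35, value 356.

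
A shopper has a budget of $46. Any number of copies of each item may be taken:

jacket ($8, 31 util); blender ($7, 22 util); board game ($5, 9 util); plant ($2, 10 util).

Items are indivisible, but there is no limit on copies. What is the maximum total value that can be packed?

Best value-per-unit is plant at 10/2, and filling with it alone uses cost 23×2=46. No mix of the others beats 23×10 = 230.

230 util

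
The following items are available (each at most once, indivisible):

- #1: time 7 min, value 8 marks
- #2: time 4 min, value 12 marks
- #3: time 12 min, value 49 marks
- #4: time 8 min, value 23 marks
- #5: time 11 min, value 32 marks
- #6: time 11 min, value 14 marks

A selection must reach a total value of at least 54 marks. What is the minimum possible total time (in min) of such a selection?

16

Subsets with value ≥ 54, sorted by total time:
- #2+#3: time 16, value 61
- #1+#3: time 19, value 57
- #4+#5: time 19, value 55
- #3+#4: time 20, value 72
Minimum time: 16 min.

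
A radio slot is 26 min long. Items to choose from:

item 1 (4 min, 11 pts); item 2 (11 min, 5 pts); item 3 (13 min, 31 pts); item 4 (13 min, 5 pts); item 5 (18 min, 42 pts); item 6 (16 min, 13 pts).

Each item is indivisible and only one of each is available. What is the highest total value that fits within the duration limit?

53 pts

Check high-value combinations within 26 min:
- item 1+item 5: duration 4+18=22, value 11+42=53
- item 1+item 3: duration 4+13=17, value 11+31=42
- item 5: duration 18, value 42
Best: 53 pts.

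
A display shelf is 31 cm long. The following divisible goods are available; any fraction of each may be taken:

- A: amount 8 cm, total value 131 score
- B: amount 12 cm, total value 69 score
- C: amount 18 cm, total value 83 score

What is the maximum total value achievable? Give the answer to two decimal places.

Take in order of value per unit:
- A (131/8 per unit): all 8 → value 131, running total 131.00
- B (69/12 per unit): all 12 → value 69, running total 200.00
- C (83/18 per unit): 11 of 18 → value 11×83/18 = 50.7222, running total 250.72
Total 250.72.

250.72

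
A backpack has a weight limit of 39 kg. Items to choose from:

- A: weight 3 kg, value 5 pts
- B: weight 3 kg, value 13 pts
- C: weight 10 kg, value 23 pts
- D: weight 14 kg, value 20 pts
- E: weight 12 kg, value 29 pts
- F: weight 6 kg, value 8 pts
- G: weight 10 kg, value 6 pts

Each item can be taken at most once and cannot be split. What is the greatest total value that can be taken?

Check high-value combinations within 39 kg:
- B+C+D+E: weight 3+10+14+12=39, value 13+23+20+29=85
- A+B+C+E+F: weight 3+3+10+12+6=34, value 5+13+23+29+8=78
- A+C+D+E: weight 3+10+14+12=39, value 5+23+20+29=77
- A+B+C+E+G: weight 3+3+10+12+10=38, value 5+13+23+29+6=76
- A+B+D+E+F: weight 3+3+14+12+6=38, value 5+13+20+29+8=75
Best: 85 pts.

85 pts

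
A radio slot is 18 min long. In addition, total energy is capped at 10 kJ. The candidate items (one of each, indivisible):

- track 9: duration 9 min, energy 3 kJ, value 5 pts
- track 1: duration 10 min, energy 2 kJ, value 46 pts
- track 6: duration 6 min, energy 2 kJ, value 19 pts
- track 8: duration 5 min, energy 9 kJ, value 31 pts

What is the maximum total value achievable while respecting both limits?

65 pts

Feasible sets respecting both limits:
- track 1+track 6: duration 16, energy 4, value 65
- track 1: duration 10, energy 2, value 46
- track 8: duration 5, energy 9, value 31
- track 9+track 6: duration 15, energy 5, value 24
Best: 65 pts.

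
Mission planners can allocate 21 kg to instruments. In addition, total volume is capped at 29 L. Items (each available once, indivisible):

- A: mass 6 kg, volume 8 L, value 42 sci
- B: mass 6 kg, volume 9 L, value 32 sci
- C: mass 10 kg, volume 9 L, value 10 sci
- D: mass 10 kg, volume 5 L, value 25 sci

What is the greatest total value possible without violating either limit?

Feasible sets respecting both limits:
- A+B: mass 12, volume 17, value 74
- A+D: mass 16, volume 13, value 67
- B+D: mass 16, volume 14, value 57
- A+C: mass 16, volume 17, value 52
Best: 74 sci.

74 sci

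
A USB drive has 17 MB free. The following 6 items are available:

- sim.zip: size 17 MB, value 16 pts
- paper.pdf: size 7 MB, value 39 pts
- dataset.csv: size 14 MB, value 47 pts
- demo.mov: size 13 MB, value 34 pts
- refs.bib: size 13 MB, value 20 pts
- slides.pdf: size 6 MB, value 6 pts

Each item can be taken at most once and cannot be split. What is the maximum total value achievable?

47 pts

Check high-value combinations within 17 MB:
- dataset.csv: size 14, value 47
- paper.pdf+slides.pdf: size 7+6=13, value 39+6=45
- paper.pdf: size 7, value 39
- demo.mov: size 13, value 34
Best: 47 pts.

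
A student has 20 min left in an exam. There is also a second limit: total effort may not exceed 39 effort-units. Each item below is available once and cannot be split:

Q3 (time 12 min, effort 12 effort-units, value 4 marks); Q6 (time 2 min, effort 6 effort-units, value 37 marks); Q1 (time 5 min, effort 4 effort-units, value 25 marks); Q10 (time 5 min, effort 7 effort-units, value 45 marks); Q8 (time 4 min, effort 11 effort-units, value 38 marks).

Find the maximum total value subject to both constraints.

145 marks

Feasible sets respecting both limits:
- Q6+Q1+Q10+Q8: time 16, effort 28, value 145
- Q6+Q10+Q8: time 11, effort 24, value 120
- Q1+Q10+Q8: time 14, effort 22, value 108
- Q6+Q1+Q10: time 12, effort 17, value 107
Best: 145 marks.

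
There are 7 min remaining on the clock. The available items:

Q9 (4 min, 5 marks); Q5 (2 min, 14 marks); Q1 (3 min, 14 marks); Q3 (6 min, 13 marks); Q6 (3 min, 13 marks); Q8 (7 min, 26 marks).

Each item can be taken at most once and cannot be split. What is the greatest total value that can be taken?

This is a 0/1 knapsack; check combinations near the capacity.
- Q5+Q1: time 2+3=5, value 14+14=28
- Q5+Q6: time 2+3=5, value 14+13=27
- Q1+Q6: time 3+3=6, value 14+13=27
- Q8: time 7, value 26
Best: 28 marks.

28 marks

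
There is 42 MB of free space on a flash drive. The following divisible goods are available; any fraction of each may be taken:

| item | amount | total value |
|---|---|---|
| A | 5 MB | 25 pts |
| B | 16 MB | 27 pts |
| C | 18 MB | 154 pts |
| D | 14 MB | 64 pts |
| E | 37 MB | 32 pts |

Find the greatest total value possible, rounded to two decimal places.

251.44

Take in order of value per unit:
- C (154/18 per unit): all 18 → value 154, running total 154.00
- A (25/5 per unit): all 5 → value 25, running total 179.00
- D (64/14 per unit): all 14 → value 64, running total 243.00
- B (27/16 per unit): 5 of 16 → value 5×27/16 = 8.4375, running total 251.44
Total 251.44.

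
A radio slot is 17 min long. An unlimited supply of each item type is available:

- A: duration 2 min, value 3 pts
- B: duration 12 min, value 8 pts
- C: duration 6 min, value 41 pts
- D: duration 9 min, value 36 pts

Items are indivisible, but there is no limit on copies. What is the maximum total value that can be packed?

Best value-per-unit is C at 41/6; filling with it alone gives 2×41 = 82.
Optimal mix: 2×A + 2×C → duration 16, value 88.

88 pts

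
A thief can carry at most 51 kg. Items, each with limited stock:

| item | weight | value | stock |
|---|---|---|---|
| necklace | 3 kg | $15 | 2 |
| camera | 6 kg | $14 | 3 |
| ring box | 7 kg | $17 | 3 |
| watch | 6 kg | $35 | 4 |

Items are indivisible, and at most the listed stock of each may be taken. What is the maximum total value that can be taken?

$221

Top feasible selections:
- 2×necklace + 3×ring box + 4×watch: weight 51, value 221
- 2×necklace + 1×camera + 2×ring box + 4×watch: weight 50, value 218
- 2×necklace + 2×camera + 1×ring box + 4×watch: weight 49, value 215
Best: $221.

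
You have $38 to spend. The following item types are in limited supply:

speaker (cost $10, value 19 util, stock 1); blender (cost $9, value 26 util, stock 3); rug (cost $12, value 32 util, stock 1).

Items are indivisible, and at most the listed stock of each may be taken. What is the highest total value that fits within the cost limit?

97 util

Best selections within cost 38 and stock limits:
- 1×speaker + 3×blender: cost 37, value 97
- 2×blender + 1×rug: cost 30, value 84
- 3×blender: cost 27, value 78
Best: 97 util.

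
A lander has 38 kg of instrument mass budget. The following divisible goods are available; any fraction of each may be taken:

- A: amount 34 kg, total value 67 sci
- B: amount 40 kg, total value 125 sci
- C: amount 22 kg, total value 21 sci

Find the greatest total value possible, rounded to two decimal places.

118.75

Take in order of value per unit:
- B (125/40 per unit): 38 of 40 → value 38×125/40 = 118.7500, running total 118.75
Total 118.75.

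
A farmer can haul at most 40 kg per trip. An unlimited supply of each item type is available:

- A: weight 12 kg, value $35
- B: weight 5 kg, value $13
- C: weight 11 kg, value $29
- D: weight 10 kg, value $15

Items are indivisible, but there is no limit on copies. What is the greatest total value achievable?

Best value-per-unit is A at 35/12; filling with it alone gives 3×35 = 105.
Optimal mix: 2×A + 1×B + 1×C → weight 40, value 112.

$112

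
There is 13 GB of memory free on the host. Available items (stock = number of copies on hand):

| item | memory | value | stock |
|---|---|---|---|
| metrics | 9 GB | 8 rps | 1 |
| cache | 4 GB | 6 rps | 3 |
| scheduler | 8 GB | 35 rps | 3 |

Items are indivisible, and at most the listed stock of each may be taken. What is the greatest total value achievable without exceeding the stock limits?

Best selections within memory 13 and stock limits:
- 1×cache + 1×scheduler: memory 12, value 41
- 1×scheduler: memory 8, value 35
- 3×cache: memory 12, value 18
- 1×metrics + 1×cache: memory 13, value 14
Best: 41 rps.

41 rps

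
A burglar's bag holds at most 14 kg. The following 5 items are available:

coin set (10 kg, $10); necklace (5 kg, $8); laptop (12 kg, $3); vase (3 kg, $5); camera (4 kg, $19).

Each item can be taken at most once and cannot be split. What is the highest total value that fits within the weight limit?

Check high-value combinations within 14 kg:
- necklace+vase+camera: weight 5+3+4=12, value 8+5+19=32
- coin set+camera: weight 10+4=14, value 10+19=29
- necklace+camera: weight 5+4=9, value 8+19=27
- vase+camera: weight 3+4=7, value 5+19=24
Best: $32.

$32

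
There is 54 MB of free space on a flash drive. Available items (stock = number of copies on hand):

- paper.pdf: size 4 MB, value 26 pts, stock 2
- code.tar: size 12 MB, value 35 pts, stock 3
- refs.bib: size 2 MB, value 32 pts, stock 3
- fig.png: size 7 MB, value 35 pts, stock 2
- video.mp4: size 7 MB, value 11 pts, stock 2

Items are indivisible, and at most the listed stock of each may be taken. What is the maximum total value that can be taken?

288 pts

Best selections within size 54 and stock limits:
- 2×paper.pdf + 2×code.tar + 3×refs.bib + 2×fig.png: size 52, value 288
- 2×paper.pdf + 1×code.tar + 3×refs.bib + 2×fig.png + 2×video.mp4: size 54, value 275
- 2×paper.pdf + 1×code.tar + 3×refs.bib + 2×fig.png + 1×video.mp4: size 47, value 264
Best: 288 pts.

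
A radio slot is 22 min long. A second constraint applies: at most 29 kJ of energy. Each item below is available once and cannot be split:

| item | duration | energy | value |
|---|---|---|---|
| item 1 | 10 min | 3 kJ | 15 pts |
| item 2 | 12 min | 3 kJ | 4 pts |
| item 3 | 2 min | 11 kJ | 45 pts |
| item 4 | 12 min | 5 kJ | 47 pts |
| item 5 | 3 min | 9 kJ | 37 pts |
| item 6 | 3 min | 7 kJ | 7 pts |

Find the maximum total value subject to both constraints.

Feasible sets respecting both limits:
- item 3+item 4+item 5: duration 17, energy 25, value 129
- item 3+item 4+item 6: duration 17, energy 23, value 99
- item 1+item 3+item 5: duration 15, energy 23, value 97
Best: 129 pts.

129 pts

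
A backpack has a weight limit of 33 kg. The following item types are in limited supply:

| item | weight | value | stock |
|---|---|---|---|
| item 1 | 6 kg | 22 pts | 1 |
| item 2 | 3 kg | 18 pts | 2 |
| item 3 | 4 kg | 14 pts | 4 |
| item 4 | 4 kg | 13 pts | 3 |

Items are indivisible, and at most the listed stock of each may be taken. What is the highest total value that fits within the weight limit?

127 pts

Top feasible selections:
- 1×item 1 + 2×item 2 + 4×item 3 + 1×item 4: weight 32, value 127
- 1×item 1 + 2×item 2 + 3×item 3 + 2×item 4: weight 32, value 126
- 1×item 1 + 2×item 2 + 2×item 3 + 3×item 4: weight 32, value 125
Best: 127 pts.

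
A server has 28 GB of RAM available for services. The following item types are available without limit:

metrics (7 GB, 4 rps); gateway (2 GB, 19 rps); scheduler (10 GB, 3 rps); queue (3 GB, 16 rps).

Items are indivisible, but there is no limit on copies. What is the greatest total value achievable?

Best value-per-unit is gateway at 19/2, and filling with it alone uses memory 14×2=28. No mix of the others beats 14×19 = 266.

266 rps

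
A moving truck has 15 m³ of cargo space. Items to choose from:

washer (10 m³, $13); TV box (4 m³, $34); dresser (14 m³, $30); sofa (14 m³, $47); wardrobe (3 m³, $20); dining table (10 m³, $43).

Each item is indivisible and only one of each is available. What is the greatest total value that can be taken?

Check high-value combinations within 15 m³:
- TV box+dining table: volume 4+10=14, value 34+43=77
- wardrobe+dining table: volume 3+10=13, value 20+43=63
- TV box+wardrobe: volume 4+3=7, value 34+20=54
Best: $77.

$77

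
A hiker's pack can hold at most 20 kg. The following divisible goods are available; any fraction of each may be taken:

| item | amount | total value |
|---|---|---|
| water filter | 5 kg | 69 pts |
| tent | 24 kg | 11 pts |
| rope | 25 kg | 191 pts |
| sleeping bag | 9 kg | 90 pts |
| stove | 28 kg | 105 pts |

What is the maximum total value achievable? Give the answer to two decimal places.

Take in order of value per unit:
- water filter (69/5 per unit): all 5 → value 69, running total 69.00
- sleeping bag (90/9 per unit): all 9 → value 90, running total 159.00
- rope (191/25 per unit): 6 of 25 → value 6×191/25 = 45.8400, running total 204.84
Total 204.84.

204.84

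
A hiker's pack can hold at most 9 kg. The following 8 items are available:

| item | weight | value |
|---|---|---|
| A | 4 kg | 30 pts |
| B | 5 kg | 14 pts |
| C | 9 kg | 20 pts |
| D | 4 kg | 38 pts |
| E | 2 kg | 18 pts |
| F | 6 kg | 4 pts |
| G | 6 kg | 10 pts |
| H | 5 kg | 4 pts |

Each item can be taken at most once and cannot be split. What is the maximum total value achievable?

Check high-value combinations within 9 kg:
- A+D: weight 4+4=8, value 30+38=68
- D+E: weight 4+2=6, value 38+18=56
- B+D: weight 5+4=9, value 14+38=52
Best: 68 pts.

68 pts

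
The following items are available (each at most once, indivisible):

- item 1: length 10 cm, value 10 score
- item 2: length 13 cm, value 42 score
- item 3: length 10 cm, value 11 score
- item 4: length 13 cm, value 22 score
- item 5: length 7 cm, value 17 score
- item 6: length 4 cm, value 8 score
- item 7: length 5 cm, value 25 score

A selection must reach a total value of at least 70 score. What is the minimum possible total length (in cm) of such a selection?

Subsets with value ≥ 70, sorted by total length:
- item 2+item 6+item 7: length 22, value 75
- item 2+item 5+item 7: length 25, value 84
- item 2+item 3+item 7: length 28, value 78
- item 1+item 2+item 7: length 28, value 77
Minimum length: 22 cm.

22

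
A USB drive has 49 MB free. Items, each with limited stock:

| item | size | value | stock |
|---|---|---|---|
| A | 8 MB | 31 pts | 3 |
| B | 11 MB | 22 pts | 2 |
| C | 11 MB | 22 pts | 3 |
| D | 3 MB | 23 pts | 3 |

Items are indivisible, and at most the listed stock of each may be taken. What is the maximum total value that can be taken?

184 pts

Best selections within size 49 and stock limits:
- 3×A + 1×C + 3×D: size 44, value 184
- 3×A + 1×B + 3×D: size 44, value 184
Best: 184 pts.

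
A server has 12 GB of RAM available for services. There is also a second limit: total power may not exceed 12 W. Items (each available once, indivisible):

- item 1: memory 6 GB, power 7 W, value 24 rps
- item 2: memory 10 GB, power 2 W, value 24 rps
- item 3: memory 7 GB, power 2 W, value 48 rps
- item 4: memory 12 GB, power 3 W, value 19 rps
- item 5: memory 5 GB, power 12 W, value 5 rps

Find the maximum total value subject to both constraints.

Feasible sets respecting both limits:
- item 3: memory 7, power 2, value 48
- item 1: memory 6, power 7, value 24
- item 2: memory 10, power 2, value 24
- item 4: memory 12, power 3, value 19
Best: 48 rps.

48 rps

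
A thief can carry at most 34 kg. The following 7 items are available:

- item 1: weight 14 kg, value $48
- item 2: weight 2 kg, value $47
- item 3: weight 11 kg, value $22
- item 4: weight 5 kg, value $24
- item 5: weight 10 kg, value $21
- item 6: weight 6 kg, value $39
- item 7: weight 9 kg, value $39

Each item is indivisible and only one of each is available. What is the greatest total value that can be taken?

Check high-value combinations within 34 kg:
- item 1+item 2+item 6+item 7: weight 14+2+6+9=31, value 48+47+39+39=173
- item 2+item 3+item 4+item 6+item 7: weight 2+11+5+6+9=33, value 47+22+24+39+39=171
- item 2+item 4+item 5+item 6+item 7: weight 2+5+10+6+9=32, value 47+24+21+39+39=170
Best: $173.

$173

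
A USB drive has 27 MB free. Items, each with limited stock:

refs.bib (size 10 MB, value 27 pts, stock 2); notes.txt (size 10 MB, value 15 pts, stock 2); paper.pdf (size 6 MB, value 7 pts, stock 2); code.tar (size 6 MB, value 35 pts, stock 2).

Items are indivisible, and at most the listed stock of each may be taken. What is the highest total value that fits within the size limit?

97 pts

Top feasible selections:
- 1×refs.bib + 2×code.tar: size 22, value 97
- 2×refs.bib + 1×code.tar: size 26, value 89
- 1×notes.txt + 2×code.tar: size 22, value 85
- 2×paper.pdf + 2×code.tar: size 24, value 84
Best: 97 pts.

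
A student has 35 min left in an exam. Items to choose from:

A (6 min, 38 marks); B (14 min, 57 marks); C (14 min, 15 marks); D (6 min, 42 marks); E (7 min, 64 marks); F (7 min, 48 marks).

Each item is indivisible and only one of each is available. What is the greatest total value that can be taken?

Check high-value combinations within 35 min:
- B+D+E+F: time 14+6+7+7=34, value 57+42+64+48=211
- A+B+E+F: time 6+14+7+7=34, value 38+57+64+48=207
- A+B+D+E: time 6+14+6+7=33, value 38+57+42+64=201
- A+D+E+F: time 6+6+7+7=26, value 38+42+64+48=192
- A+B+D+F: time 6+14+6+7=33, value 38+57+42+48=185
Best: 211 marks.

211 marks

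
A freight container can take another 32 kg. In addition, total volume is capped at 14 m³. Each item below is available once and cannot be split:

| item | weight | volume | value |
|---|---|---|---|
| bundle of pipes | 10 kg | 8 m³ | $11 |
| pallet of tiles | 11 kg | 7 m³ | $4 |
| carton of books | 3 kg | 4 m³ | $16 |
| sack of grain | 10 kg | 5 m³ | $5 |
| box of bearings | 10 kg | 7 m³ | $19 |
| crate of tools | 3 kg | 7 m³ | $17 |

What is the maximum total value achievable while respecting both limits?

$36

Feasible sets respecting both limits:
- box of bearings+crate of tools: weight 13, volume 14, value 36
- carton of books+box of bearings: weight 13, volume 11, value 35
- carton of books+crate of tools: weight 6, volume 11, value 33
Best: $36.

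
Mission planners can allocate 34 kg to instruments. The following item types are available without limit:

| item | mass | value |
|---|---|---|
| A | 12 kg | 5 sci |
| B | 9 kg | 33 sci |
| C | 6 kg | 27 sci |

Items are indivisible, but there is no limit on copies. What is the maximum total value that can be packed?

141 sci

Best value-per-unit is C at 27/6; filling with it alone gives 5×27 = 135.
Optimal mix: 1×B + 4×C → mass 33, value 141.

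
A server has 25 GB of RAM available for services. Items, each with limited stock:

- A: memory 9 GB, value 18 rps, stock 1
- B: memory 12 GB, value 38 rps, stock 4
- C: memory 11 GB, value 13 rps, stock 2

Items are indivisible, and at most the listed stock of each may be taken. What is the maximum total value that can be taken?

Top feasible selections:
- 2×B: memory 24, value 76
- 1×A + 1×B: memory 21, value 56
Best: 76 rps.

76 rps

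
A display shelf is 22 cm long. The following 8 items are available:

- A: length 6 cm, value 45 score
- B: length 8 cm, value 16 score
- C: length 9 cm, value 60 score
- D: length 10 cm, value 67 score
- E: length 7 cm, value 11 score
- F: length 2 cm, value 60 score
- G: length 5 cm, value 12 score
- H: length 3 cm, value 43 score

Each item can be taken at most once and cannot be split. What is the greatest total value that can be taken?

215 score

Check high-value combinations within 22 cm:
- A+D+F+H: length 6+10+2+3=21, value 45+67+60+43=215
- A+C+F+H: length 6+9+2+3=20, value 45+60+60+43=208
- C+D+F: length 9+10+2=21, value 60+67+60=187
Best: 215 score.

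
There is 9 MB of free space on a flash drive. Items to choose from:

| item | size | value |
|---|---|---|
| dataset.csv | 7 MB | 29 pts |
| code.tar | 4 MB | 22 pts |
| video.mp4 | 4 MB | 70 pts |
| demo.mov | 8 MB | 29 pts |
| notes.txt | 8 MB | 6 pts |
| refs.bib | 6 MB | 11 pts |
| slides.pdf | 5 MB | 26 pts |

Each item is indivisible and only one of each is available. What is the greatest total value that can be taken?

96 pts

This is a 0/1 knapsack; check combinations near the capacity.
- video.mp4+slides.pdf: size 4+5=9, value 70+26=96
- code.tar+video.mp4: size 4+4=8, value 22+70=92
- video.mp4: size 4, value 70
Best: 96 pts.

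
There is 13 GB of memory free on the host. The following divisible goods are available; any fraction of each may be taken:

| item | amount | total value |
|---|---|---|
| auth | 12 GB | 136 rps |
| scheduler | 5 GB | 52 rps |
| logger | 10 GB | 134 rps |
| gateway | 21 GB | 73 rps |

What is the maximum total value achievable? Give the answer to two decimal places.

Take in order of value per unit:
- logger (134/10 per unit): all 10 → value 134, running total 134.00
- auth (136/12 per unit): 3 of 12 → value 3×136/12 = 34.0000, running total 168.00
Total 168.00.

168.00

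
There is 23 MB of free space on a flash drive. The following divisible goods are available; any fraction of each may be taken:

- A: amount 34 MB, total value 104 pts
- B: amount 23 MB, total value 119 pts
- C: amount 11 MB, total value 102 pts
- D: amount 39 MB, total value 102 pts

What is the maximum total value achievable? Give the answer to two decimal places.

Take in order of value per unit:
- C (102/11 per unit): all 11 → value 102, running total 102.00
- B (119/23 per unit): 12 of 23 → value 12×119/23 = 62.0870, running total 164.09
Total 164.09.

164.09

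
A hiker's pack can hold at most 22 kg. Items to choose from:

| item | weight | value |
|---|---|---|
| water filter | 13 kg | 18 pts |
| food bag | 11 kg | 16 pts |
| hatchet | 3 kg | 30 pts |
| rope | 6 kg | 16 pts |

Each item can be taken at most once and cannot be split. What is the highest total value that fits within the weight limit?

64 pts

Check high-value combinations within 22 kg:
- water filter+hatchet+rope: weight 13+3+6=22, value 18+30+16=64
- food bag+hatchet+rope: weight 11+3+6=20, value 16+30+16=62
- water filter+hatchet: weight 13+3=16, value 18+30=48
Best: 64 pts.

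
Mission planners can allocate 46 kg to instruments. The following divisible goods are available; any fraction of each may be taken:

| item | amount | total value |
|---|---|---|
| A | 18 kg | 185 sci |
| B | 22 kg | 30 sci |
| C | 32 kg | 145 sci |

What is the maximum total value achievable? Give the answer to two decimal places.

311.88

Take in order of value per unit:
- A (185/18 per unit): all 18 → value 185, running total 185.00
- C (145/32 per unit): 28 of 32 → value 28×145/32 = 126.8750, running total 311.88
Total 311.88.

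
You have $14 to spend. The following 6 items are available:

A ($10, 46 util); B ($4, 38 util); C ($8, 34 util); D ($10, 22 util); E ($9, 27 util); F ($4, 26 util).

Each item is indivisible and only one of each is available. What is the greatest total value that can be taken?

84 util

Check high-value combinations within $14:
- A+B: cost 10+4=14, value 46+38=84
- B+C: cost 4+8=12, value 38+34=72
- A+F: cost 10+4=14, value 46+26=72
Best: 84 util.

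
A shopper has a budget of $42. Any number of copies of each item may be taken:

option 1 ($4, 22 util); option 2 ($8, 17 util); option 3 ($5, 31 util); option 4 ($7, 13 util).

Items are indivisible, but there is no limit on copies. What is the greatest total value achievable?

Best value-per-unit is option 3 at 31/5; filling with it alone gives 8×31 = 248.
Optimal mix: 3×option 1 + 6×option 3 → cost 42, value 252.

252 util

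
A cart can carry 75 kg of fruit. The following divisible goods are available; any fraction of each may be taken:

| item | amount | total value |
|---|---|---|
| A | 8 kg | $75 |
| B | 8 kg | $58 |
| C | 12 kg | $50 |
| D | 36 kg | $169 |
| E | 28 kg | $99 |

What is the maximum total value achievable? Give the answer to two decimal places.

390.89

Take in order of value per unit:
- A (75/8 per unit): all 8 → value 75, running total 75.00
- B (58/8 per unit): all 8 → value 58, running total 133.00
- D (169/36 per unit): all 36 → value 169, running total 302.00
- C (50/12 per unit): all 12 → value 50, running total 352.00
- E (99/28 per unit): 11 of 28 → value 11×99/28 = 38.8929, running total 390.89
Total 390.89.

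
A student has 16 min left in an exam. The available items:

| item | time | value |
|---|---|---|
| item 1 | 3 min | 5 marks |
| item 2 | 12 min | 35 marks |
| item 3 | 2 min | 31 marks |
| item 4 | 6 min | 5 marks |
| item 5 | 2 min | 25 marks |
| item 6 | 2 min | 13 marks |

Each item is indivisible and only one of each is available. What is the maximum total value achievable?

91 marks

Check high-value combinations within 16 min:
- item 2+item 3+item 5: time 12+2+2=16, value 35+31+25=91
- item 1+item 3+item 4+item 5+item 6: time 3+2+6+2+2=15, value 5+31+5+25+13=79
- item 2+item 3+item 6: time 12+2+2=16, value 35+31+13=79
- item 1+item 3+item 5+item 6: time 3+2+2+2=9, value 5+31+25+13=74
- item 3+item 4+item 5+item 6: time 2+6+2+2=12, value 31+5+25+13=74
Best: 91 marks.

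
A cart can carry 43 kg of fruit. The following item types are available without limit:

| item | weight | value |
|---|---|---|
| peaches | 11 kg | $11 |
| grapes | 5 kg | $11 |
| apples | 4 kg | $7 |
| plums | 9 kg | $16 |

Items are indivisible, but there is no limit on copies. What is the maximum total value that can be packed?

$91

Best value-per-unit is grapes at 11/5; filling with it alone gives 8×11 = 88.
Optimal mix: 7×grapes + 2×apples → weight 43, value 91.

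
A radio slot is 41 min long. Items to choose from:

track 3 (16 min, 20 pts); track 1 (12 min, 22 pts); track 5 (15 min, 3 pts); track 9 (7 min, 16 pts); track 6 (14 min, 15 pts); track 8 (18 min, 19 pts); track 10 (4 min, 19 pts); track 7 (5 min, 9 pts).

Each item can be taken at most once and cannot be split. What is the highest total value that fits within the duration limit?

77 pts

Check high-value combinations within 41 min:
- track 3+track 1+track 9+track 10: duration 16+12+7+4=39, value 20+22+16+19=77
- track 1+track 9+track 8+track 10: duration 12+7+18+4=41, value 22+16+19+19=76
- track 1+track 9+track 6+track 10: duration 12+7+14+4=37, value 22+16+15+19=72
- track 3+track 1+track 10+track 7: duration 16+12+4+5=37, value 20+22+19+9=70
Best: 77 pts.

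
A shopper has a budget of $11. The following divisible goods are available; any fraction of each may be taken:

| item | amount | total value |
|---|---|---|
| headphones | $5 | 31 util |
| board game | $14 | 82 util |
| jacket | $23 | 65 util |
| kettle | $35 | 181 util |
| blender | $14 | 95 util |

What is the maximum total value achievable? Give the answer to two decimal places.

Take in order of value per unit:
- blender (95/14 per unit): 11 of 14 → value 11×95/14 = 74.6429, running total 74.64
Total 74.64.

74.64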